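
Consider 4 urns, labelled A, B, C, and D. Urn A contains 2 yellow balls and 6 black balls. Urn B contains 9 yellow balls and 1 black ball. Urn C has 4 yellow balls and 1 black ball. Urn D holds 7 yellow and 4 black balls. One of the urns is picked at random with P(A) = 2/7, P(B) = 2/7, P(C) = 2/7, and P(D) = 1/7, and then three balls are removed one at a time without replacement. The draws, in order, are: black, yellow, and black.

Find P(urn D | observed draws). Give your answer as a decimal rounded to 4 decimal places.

0.1920

The likelihood of the observed sequence under each hypothesis: P(data | urn A) = (6/8)(2/7)(5/6) = 0.17857; P(data | urn B) = (1/10)(9/9)(0/8) = 0; P(data | urn C) = (1/5)(4/4)(0/3) = 0; P(data | urn D) = (4/11)(7/10)(3/9) = 0.084848.
The prior-weighted likelihoods are 2/7 · 0.17857 = 0.05102, 2/7 · 0 = 0, 2/7 · 0 = 0, 1/7 · 0.084848 = 0.012121; with total 0.063142.
So P(urn D | data) = (0.012121) / (0.063142) = 0.19197.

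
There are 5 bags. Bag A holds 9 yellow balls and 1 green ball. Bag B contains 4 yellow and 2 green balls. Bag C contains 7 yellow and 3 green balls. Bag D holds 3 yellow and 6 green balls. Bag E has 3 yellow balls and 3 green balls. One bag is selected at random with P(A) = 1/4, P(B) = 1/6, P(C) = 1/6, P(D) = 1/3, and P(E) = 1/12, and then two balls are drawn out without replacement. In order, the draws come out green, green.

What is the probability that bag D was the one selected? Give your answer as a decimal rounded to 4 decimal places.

Compute the likelihood of the observed sequence for each case: P(data | bag A) = (1/10)(0/9) = 0; P(data | bag B) = (2/6)(1/5) = 1/15; P(data | bag C) = (3/10)(2/9) = 1/15; P(data | bag D) = (6/9)(5/8) = 5/12; P(data | bag E) = (3/6)(2/5) = 1/5.
Multiplying each by its prior: 1/4 · 0 = 0, 1/6 · 1/15 = 1/90, 1/6 · 1/15 = 1/90, 1/3 · 5/12 = 5/36, 1/12 · 1/5 = 1/60; with total 8/45.
By Bayes' rule, P(bag D | data) = (5/36) / (8/45) = 25/32.

0.7813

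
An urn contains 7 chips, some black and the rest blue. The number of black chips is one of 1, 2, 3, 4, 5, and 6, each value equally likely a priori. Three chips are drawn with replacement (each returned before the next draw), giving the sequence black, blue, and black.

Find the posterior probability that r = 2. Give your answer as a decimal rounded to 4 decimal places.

0.1020

Under each hypothesis, the probability of the observed sequence is: P(data | r = 1) = (1/7)(6/7)(1/7) = 0.017493; P(data | r = 2) = (2/7)(5/7)(2/7) = 0.058309; P(data | r = 3) = (3/7)(4/7)(3/7) = 0.10496; P(data | r = 4) = (4/7)(3/7)(4/7) = 0.13994; P(data | r = 5) = (5/7)(2/7)(5/7) = 0.14577; P(data | r = 6) = (6/7)(1/7)(6/7) = 0.10496.
Weighting by the prior gives 1/6 · 0.017493 = 0.0029155, 1/6 · 0.058309 = 0.0097182, 1/6 · 0.10496 = 0.017493, 1/6 · 0.13994 = 0.023324, 1/6 · 0.14577 = 0.024295, 1/6 · 0.10496 = 0.017493; summing to 0.095238.
Hence P(r = 2 | data) = (0.0097182) / (0.095238) = 0.10204.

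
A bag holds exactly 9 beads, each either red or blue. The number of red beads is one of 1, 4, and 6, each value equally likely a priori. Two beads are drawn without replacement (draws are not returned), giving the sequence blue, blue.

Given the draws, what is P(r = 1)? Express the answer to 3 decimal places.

For each hypothesis, P(data | H) works out to: P(data | r = 1) = (8/9)(7/8) = 7/9; P(data | r = 4) = (5/9)(4/8) = 5/18; P(data | r = 6) = (3/9)(2/8) = 1/12.
The prior-weighted likelihoods are 1/3 · 7/9 = 7/27, 1/3 · 5/18 = 5/54, 1/3 · 1/12 = 1/36; with total 41/108.
Hence P(r = 1 | data) = (7/27) / (41/108) = 28/41.

0.683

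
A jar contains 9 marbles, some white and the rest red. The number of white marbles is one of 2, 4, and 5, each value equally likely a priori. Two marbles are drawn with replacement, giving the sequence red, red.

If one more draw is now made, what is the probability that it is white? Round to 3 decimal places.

For each hypothesis, P(data | H) works out to: P(data | r = 2) = (7/9)(7/9) = 49/81; P(data | r = 4) = (5/9)(5/9) = 25/81; P(data | r = 5) = (4/9)(4/9) = 16/81.
Multiplying each by its prior: 1/3 · 49/81 = 49/243, 1/3 · 25/81 = 25/243, 1/3 · 16/81 = 16/243; summing to 10/27.
Normalising, the posterior is P(r = 2 | data) = 49/90, P(r = 4 | data) = 5/18, P(r = 5 | data) = 8/45.
Averaging over the posterior, P(white next | data) = (2/9)(49/90) + (4/9)(5/18) + (5/9)(8/45) = 139/405.

0.343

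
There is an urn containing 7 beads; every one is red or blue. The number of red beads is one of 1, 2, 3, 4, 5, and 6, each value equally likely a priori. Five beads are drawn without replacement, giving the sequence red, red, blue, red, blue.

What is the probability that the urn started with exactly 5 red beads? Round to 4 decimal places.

0.3571

The likelihood of the observed sequence under each hypothesis: P(data | r = 1) = (1/7)(0/6) = 0; P(data | r = 2) = (2/7)(1/6)(5/5)(0/4) = 0; P(data | r = 3) = (3/7)(2/6)(4/5)(1/4)(3/3) = 1/35; P(data | r = 4) = (4/7)(3/6)(3/5)(2/4)(2/3) = 2/35; P(data | r = 5) = (5/7)(4/6)(2/5)(3/4)(1/3) = 1/21; P(data | r = 6) = (6/7)(5/6)(1/5)(4/4)(0/3) = 0.
Multiplying each by its prior: 1/6 · 0 = 0, 1/6 · 0 = 0, 1/6 · 1/35 = 1/210, 1/6 · 2/35 = 1/105, 1/6 · 1/21 = 1/126, 1/6 · 0 = 0; summing to 1/45.
Therefore the posterior P(r = 5 | data) = (1/126) / (1/45) = 5/14.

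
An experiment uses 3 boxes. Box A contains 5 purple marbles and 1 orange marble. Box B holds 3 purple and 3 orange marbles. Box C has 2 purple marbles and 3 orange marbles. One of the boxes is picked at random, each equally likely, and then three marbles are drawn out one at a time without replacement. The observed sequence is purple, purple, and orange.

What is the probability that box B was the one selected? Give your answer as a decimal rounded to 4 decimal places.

0.3600

For each hypothesis, P(data | H) works out to: P(data | box A) = (5/6)(4/5)(1/4) = 1/6; P(data | box B) = (3/6)(2/5)(3/4) = 3/20; P(data | box C) = (2/5)(1/4)(3/3) = 1/10.
Multiplying each by its prior: 1/3 · 1/6 = 1/18, 1/3 · 3/20 = 1/20, 1/3 · 1/10 = 1/30; with total 5/36.
Therefore the posterior P(box B | data) = (1/20) / (5/36) = 9/25.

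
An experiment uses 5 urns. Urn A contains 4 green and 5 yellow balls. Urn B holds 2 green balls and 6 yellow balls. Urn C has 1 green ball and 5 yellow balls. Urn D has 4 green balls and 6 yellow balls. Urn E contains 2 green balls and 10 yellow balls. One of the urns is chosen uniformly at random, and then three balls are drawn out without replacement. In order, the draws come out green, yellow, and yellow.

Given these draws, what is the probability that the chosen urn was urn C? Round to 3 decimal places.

0.207

Compute the likelihood of the observed sequence for each case: P(data | urn A) = (4/9)(5/8)(4/7) = 0.15873; P(data | urn B) = (2/8)(6/7)(5/6) = 0.17857; P(data | urn C) = (1/6)(5/5)(4/4) = 0.16667; P(data | urn D) = (4/10)(6/9)(5/8) = 0.16667; P(data | urn E) = (2/12)(10/11)(9/10) = 0.13636.
Multiplying each by its prior: 1/5 · 0.15873 = 0.031746, 1/5 · 0.17857 = 0.035714, 1/5 · 0.16667 = 0.033333, 1/5 · 0.16667 = 0.033333, 1/5 · 0.13636 = 0.027273; summing to 0.1614.
By Bayes' rule, P(urn C | data) = (0.033333) / (0.1614) = 0.20653.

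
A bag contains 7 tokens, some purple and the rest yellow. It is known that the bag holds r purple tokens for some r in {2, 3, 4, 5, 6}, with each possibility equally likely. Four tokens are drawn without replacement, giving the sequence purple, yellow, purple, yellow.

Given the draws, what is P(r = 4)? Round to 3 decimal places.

0.321

Under each hypothesis, the probability of the observed sequence is: P(data | r = 2) = (2/7)(5/6)(1/5)(4/4) = 1/21; P(data | r = 3) = (3/7)(4/6)(2/5)(3/4) = 3/35; P(data | r = 4) = (4/7)(3/6)(3/5)(2/4) = 3/35; P(data | r = 5) = (5/7)(2/6)(4/5)(1/4) = 1/21; P(data | r = 6) = (6/7)(1/6)(5/5)(0/4) = 0.
Weighting by the prior gives 1/5 · 1/21 = 1/105, 1/5 · 3/35 = 3/175, 1/5 · 3/35 = 3/175, 1/5 · 1/21 = 1/105, 1/5 · 0 = 0; with total 4/75.
So P(r = 4 | data) = (3/175) / (4/75) = 9/28.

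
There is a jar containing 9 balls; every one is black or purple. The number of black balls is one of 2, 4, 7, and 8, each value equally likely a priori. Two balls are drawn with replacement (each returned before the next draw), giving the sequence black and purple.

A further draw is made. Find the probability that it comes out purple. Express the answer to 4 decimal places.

0.4643

The likelihood of the observed sequence under each hypothesis: P(data | r = 2) = (2/9)(7/9) = 14/81; P(data | r = 4) = (4/9)(5/9) = 20/81; P(data | r = 7) = (7/9)(2/9) = 14/81; P(data | r = 8) = (8/9)(1/9) = 8/81.
Weighting by the prior gives 1/4 · 14/81 = 7/162, 1/4 · 20/81 = 5/81, 1/4 · 14/81 = 7/162, 1/4 · 8/81 = 2/81; summing to 14/81.
The posterior is then P(r = 2 | data) = 1/4, P(r = 4 | data) = 5/14, P(r = 7 | data) = 1/4, P(r = 8 | data) = 1/7.
The predictive probability is P(purple next | data) = (7/9)(1/4) + (5/9)(5/14) + (2/9)(1/4) + (1/9)(1/7) = 13/28.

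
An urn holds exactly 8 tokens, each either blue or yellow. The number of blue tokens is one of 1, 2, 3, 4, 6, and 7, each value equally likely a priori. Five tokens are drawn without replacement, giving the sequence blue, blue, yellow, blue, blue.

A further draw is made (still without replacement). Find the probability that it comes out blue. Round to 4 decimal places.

The likelihood of the observed sequence under each hypothesis: P(data | r = 1) = (1/8)(0/7) = 0; P(data | r = 2) = (2/8)(1/7)(6/6)(0/5) = 0; P(data | r = 3) = (3/8)(2/7)(5/6)(1/5)(0/4) = 0; P(data | r = 4) = (4/8)(3/7)(4/6)(2/5)(1/4) = 1/70; P(data | r = 6) = (6/8)(5/7)(2/6)(4/5)(3/4) = 3/28; P(data | r = 7) = (7/8)(6/7)(1/6)(5/5)(4/4) = 1/8.
Weighting by the prior gives 1/6 · 0 = 0, 1/6 · 0 = 0, 1/6 · 0 = 0, 1/6 · 1/70 = 1/420, 1/6 · 3/28 = 1/56, 1/6 · 1/8 = 1/48; these sum to 23/560.
The posterior is then P(r = 1 | data) = 0, P(r = 2 | data) = 0, P(r = 3 | data) = 0, P(r = 4 | data) = 4/69, P(r = 6 | data) = 10/23, P(r = 7 | data) = 35/69.
Averaging over the posterior, P(blue next | data) = (0)(4/69) + (2/3)(10/23) + (1)(35/69) = 55/69.

0.7971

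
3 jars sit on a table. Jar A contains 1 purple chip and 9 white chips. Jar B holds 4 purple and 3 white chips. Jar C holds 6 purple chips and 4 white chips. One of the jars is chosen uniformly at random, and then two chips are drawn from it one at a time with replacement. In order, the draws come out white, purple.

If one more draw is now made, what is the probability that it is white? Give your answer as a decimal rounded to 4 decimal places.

0.4904

Compute the likelihood of the observed sequence for each case: P(data | jar A) = (9/10)(1/10) = 0.09; P(data | jar B) = (3/7)(4/7) = 0.2449; P(data | jar C) = (4/10)(6/10) = 0.24.
The prior-weighted likelihoods are 1/3 · 0.09 = 0.03, 1/3 · 0.2449 = 0.081633, 1/3 · 0.24 = 0.08; with total 0.19163.
The posterior is then P(jar A | data) = 0.15655, P(jar B | data) = 0.42599, P(jar C | data) = 0.41747.
So P(white next | data) = Σ P(white next | H) P(H | data) = (9/10)(0.15655) + (3/7)(0.42599) + (2/5)(0.41747) = 0.49045.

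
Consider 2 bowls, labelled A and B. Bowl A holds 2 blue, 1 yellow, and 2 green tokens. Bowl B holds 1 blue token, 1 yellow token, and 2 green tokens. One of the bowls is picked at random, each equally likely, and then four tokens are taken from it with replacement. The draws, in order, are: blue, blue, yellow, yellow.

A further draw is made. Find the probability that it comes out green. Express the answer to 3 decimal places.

0.438

The likelihood of the observed sequence under each hypothesis: P(data | bowl A) = (2/5)(2/5)(1/5)(1/5) = 0.0064; P(data | bowl B) = (1/4)(1/4)(1/4)(1/4) = 0.0039062.
Multiplying each by its prior: 1/2 · 0.0064 = 0.0032, 1/2 · 0.0039062 = 0.0019531; summing to 0.0051531.
Normalising, the posterior is P(bowl A | data) = 0.62098, P(bowl B | data) = 0.37902.
Averaging over the posterior, P(green next | data) = (2/5)(0.62098) + (1/2)(0.37902) = 0.4379.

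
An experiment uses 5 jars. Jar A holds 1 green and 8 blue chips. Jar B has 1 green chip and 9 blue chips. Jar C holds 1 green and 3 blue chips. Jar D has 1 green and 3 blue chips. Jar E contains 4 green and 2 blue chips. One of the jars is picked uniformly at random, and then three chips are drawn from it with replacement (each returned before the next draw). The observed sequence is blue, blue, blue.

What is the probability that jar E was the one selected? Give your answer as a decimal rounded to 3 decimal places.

0.016

Under each hypothesis, the probability of the observed sequence is: P(data | jar A) = (8/9)(8/9)(8/9) = 0.70233; P(data | jar B) = (9/10)(9/10)(9/10) = 0.729; P(data | jar C) = (3/4)(3/4)(3/4) = 0.42188; P(data | jar D) = (3/4)(3/4)(3/4) = 0.42188; P(data | jar E) = (2/6)(2/6)(2/6) = 0.037037.
Multiplying each by its prior: 1/5 · 0.70233 = 0.14047, 1/5 · 0.729 = 0.1458, 1/5 · 0.42188 = 0.084375, 1/5 · 0.42188 = 0.084375, 1/5 · 0.037037 = 0.0074074; with total 0.46242.
So P(jar E | data) = (0.0074074) / (0.46242) = 0.016019.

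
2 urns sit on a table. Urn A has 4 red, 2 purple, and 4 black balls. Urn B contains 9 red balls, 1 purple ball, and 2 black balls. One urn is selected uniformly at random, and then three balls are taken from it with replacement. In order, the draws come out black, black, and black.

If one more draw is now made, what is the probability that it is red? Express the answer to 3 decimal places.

Under each hypothesis, the probability of the observed sequence is: P(data | urn A) = (4/10)(4/10)(4/10) = 0.064; P(data | urn B) = (2/12)(2/12)(2/12) = 0.0046296.
The prior-weighted likelihoods are 1/2 · 0.064 = 0.032, 1/2 · 0.0046296 = 0.0023148; these sum to 0.034315.
The posterior is then P(urn A | data) = 0.93254, P(urn B | data) = 0.067458.
Averaging over the posterior, P(red next | data) = (2/5)(0.93254) + (3/4)(0.067458) = 0.42361.

0.424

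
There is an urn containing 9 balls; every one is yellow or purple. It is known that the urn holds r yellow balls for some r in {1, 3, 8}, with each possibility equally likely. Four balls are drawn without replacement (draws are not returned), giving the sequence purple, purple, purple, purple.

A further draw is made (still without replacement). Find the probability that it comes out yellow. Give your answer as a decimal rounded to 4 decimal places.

Under each hypothesis, the probability of the observed sequence is: P(data | r = 1) = (8/9)(7/8)(6/7)(5/6) = 5/9; P(data | r = 3) = (6/9)(5/8)(4/7)(3/6) = 5/42; P(data | r = 8) = (1/9)(0/8) = 0.
Weighting by the prior gives 1/3 · 5/9 = 5/27, 1/3 · 5/42 = 5/126, 1/3 · 0 = 0; these sum to 85/378.
The posterior is then P(r = 1 | data) = 14/17, P(r = 3 | data) = 3/17, P(r = 8 | data) = 0.
The predictive probability is P(yellow next | data) = (1/5)(14/17) + (3/5)(3/17) = 23/85.

0.2706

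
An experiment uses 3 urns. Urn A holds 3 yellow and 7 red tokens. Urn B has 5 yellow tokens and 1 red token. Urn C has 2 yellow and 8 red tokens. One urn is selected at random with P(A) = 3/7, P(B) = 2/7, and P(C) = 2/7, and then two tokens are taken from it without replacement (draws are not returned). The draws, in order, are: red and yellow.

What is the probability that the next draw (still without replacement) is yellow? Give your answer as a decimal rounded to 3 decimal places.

0.398

For each hypothesis, P(data | H) works out to: P(data | urn A) = (7/10)(3/9) = 7/30; P(data | urn B) = (1/6)(5/5) = 1/6; P(data | urn C) = (8/10)(2/9) = 8/45.
The prior-weighted likelihoods are 3/7 · 7/30 = 1/10, 2/7 · 1/6 = 1/21, 2/7 · 8/45 = 16/315; summing to 25/126.
The posterior is then P(urn A | data) = 63/125, P(urn B | data) = 6/25, P(urn C | data) = 32/125.
The predictive probability is P(yellow next | data) = (1/4)(63/125) + (1)(6/25) + (1/8)(32/125) = 199/500.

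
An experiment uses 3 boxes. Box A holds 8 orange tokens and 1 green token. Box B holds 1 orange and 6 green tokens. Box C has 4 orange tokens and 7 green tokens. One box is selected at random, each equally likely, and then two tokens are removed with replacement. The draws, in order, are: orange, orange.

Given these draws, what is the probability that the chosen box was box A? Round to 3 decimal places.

Under each hypothesis, the probability of the observed sequence is: P(data | box A) = (8/9)(8/9) = 0.79012; P(data | box B) = (1/7)(1/7) = 0.020408; P(data | box C) = (4/11)(4/11) = 0.13223.
The prior-weighted likelihoods are 1/3 · 0.79012 = 0.26337, 1/3 · 0.020408 = 0.0068027, 1/3 · 0.13223 = 0.044077; these sum to 0.31425.
So P(box A | data) = (0.26337) / (0.31425) = 0.83809.

0.838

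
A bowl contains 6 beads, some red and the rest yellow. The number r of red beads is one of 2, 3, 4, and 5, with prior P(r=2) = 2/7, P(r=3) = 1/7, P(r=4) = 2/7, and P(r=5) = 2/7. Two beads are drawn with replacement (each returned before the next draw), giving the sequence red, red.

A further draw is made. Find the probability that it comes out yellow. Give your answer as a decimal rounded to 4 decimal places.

Under each hypothesis, the probability of the observed sequence is: P(data | r = 2) = (2/6)(2/6) = 1/9; P(data | r = 3) = (3/6)(3/6) = 1/4; P(data | r = 4) = (4/6)(4/6) = 4/9; P(data | r = 5) = (5/6)(5/6) = 25/36.
The prior-weighted likelihoods are 2/7 · 1/9 = 2/63, 1/7 · 1/4 = 1/28, 2/7 · 4/9 = 8/63, 2/7 · 25/36 = 25/126; summing to 11/28.
The posterior is then P(r = 2 | data) = 8/99, P(r = 3 | data) = 1/11, P(r = 4 | data) = 32/99, P(r = 5 | data) = 50/99.
The predictive probability is P(yellow next | data) = (2/3)(8/99) + (1/2)(1/11) + (1/3)(32/99) + (1/6)(50/99) = 173/594.

0.2912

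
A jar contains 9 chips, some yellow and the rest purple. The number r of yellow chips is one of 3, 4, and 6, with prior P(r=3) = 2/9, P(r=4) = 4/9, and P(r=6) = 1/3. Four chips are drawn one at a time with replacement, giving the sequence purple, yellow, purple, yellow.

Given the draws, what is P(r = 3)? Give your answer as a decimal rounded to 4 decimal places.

Compute the likelihood of the observed sequence for each case: P(data | r = 3) = (6/9)(3/9)(6/9)(3/9) = 0.049383; P(data | r = 4) = (5/9)(4/9)(5/9)(4/9) = 0.060966; P(data | r = 6) = (3/9)(6/9)(3/9)(6/9) = 0.049383.
The prior-weighted likelihoods are 2/9 · 0.049383 = 0.010974, 4/9 · 0.060966 = 0.027096, 1/3 · 0.049383 = 0.016461; summing to 0.054531.
Therefore the posterior P(r = 3 | data) = (0.010974) / (0.054531) = 0.20124.

0.2012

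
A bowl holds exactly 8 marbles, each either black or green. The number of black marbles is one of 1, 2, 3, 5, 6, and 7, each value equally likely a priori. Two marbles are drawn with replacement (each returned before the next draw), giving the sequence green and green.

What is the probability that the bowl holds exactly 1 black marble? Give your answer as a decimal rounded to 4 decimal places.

0.3952

For each hypothesis, P(data | H) works out to: P(data | r = 1) = (7/8)(7/8) = 49/64; P(data | r = 2) = (6/8)(6/8) = 9/16; P(data | r = 3) = (5/8)(5/8) = 25/64; P(data | r = 5) = (3/8)(3/8) = 9/64; P(data | r = 6) = (2/8)(2/8) = 1/16; P(data | r = 7) = (1/8)(1/8) = 1/64.
The prior-weighted likelihoods are 1/6 · 49/64 = 49/384, 1/6 · 9/16 = 3/32, 1/6 · 25/64 = 25/384, 1/6 · 9/64 = 3/128, 1/6 · 1/16 = 1/96, 1/6 · 1/64 = 1/384; these sum to 31/96.
So P(r = 1 | data) = (49/384) / (31/96) = 49/124.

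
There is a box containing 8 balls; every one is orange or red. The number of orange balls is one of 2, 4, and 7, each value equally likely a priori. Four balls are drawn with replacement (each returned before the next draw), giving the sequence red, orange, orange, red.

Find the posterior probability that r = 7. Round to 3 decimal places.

0.109

For each hypothesis, P(data | H) works out to: P(data | r = 2) = (6/8)(2/8)(2/8)(6/8) = 0.035156; P(data | r = 4) = (4/8)(4/8)(4/8)(4/8) = 0.0625; P(data | r = 7) = (1/8)(7/8)(7/8)(1/8) = 0.011963.
The prior-weighted likelihoods are 1/3 · 0.035156 = 0.011719, 1/3 · 0.0625 = 0.020833, 1/3 · 0.011963 = 0.0039876; summing to 0.03654.
So P(r = 7 | data) = (0.0039876) / (0.03654) = 0.10913.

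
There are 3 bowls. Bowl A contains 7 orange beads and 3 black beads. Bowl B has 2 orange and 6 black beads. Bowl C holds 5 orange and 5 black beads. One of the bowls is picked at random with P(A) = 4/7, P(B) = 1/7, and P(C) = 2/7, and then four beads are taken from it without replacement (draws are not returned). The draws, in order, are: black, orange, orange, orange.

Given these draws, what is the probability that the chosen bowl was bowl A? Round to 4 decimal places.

0.8077

The likelihood of the observed sequence under each hypothesis: P(data | bowl A) = (3/10)(7/9)(6/8)(5/7) = 1/8; P(data | bowl B) = (6/8)(2/7)(1/6)(0/5) = 0; P(data | bowl C) = (5/10)(5/9)(4/8)(3/7) = 5/84.
Weighting by the prior gives 4/7 · 1/8 = 1/14, 1/7 · 0 = 0, 2/7 · 5/84 = 5/294; summing to 13/147.
By Bayes' rule, P(bowl A | data) = (1/14) / (13/147) = 21/26.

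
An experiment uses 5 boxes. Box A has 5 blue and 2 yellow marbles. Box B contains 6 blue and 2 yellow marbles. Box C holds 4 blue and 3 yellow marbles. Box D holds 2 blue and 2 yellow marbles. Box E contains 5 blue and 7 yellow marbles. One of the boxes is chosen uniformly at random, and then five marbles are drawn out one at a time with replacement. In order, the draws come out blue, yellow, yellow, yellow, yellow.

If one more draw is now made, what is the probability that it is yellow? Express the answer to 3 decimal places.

0.508

The likelihood of the observed sequence under each hypothesis: P(data | box A) = (5/7)(2/7)(2/7)(2/7)(2/7) = 0.0047599; P(data | box B) = (6/8)(2/8)(2/8)(2/8)(2/8) = 0.0029297; P(data | box C) = (4/7)(3/7)(3/7)(3/7)(3/7) = 0.019278; P(data | box D) = (2/4)(2/4)(2/4)(2/4)(2/4) = 0.03125; P(data | box E) = (5/12)(7/12)(7/12)(7/12)(7/12) = 0.048245.
The prior-weighted likelihoods are 1/5 · 0.0047599 = 0.00095198, 1/5 · 0.0029297 = 0.00058594, 1/5 · 0.019278 = 0.0038555, 1/5 · 0.03125 = 0.00625, 1/5 · 0.048245 = 0.0096491; these sum to 0.021293.
The posterior is then P(box A | data) = 0.04471, P(box B | data) = 0.027518, P(box C | data) = 0.18107, P(box D | data) = 0.29353, P(box E | data) = 0.45317.
Averaging over the posterior, P(yellow next | data) = (2/7)(0.04471) + (1/4)(0.027518) + (3/7)(0.18107) + (1/2)(0.29353) + (7/12)(0.45317) = 0.50837.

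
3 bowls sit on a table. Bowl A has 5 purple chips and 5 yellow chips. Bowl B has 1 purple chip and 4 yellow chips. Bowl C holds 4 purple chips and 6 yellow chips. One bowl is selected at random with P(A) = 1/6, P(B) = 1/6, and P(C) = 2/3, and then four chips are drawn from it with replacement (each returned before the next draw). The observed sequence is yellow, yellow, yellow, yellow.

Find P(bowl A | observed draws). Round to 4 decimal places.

0.0631

For each hypothesis, P(data | H) works out to: P(data | bowl A) = (5/10)(5/10)(5/10)(5/10) = 0.0625; P(data | bowl B) = (4/5)(4/5)(4/5)(4/5) = 0.4096; P(data | bowl C) = (6/10)(6/10)(6/10)(6/10) = 0.1296.
Multiplying each by its prior: 1/6 · 0.0625 = 0.010417, 1/6 · 0.4096 = 0.068267, 2/3 · 0.1296 = 0.0864; with total 0.16508.
So P(bowl A | data) = (0.010417) / (0.16508) = 0.063099.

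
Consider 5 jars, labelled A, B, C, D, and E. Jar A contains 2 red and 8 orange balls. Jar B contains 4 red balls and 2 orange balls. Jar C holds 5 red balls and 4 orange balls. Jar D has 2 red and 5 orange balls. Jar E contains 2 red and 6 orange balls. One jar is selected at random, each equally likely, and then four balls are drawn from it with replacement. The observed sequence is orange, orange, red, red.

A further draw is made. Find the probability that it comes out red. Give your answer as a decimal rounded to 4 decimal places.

The likelihood of the observed sequence under each hypothesis: P(data | jar A) = (8/10)(8/10)(2/10)(2/10) = 0.0256; P(data | jar B) = (2/6)(2/6)(4/6)(4/6) = 0.049383; P(data | jar C) = (4/9)(4/9)(5/9)(5/9) = 0.060966; P(data | jar D) = (5/7)(5/7)(2/7)(2/7) = 0.041649; P(data | jar E) = (6/8)(6/8)(2/8)(2/8) = 0.035156.
Multiplying each by its prior: 1/5 · 0.0256 = 0.00512, 1/5 · 0.049383 = 0.0098765, 1/5 · 0.060966 = 0.012193, 1/5 · 0.041649 = 0.0083299, 1/5 · 0.035156 = 0.0070313; with total 0.042551.
Dividing through by the total gives posterior P(jar A | data) = 0.12033, P(jar B | data) = 0.23211, P(jar C | data) = 0.28656, P(jar D | data) = 0.19576, P(jar E | data) = 0.16524.
Averaging over the posterior, P(red next | data) = (1/5)(0.12033) + (2/3)(0.23211) + (5/9)(0.28656) + (2/7)(0.19576) + (1/4)(0.16524) = 0.43525.

0.4352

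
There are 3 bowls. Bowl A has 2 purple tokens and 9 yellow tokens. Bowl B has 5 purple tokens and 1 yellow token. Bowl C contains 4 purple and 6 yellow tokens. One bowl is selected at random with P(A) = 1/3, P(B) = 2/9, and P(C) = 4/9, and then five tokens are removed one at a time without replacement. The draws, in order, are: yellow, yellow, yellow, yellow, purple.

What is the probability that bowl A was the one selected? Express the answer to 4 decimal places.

0.6321

The likelihood of the observed sequence under each hypothesis: P(data | bowl A) = (9/11)(8/10)(7/9)(6/8)(2/7) = 0.10909; P(data | bowl B) = (1/6)(0/5) = 0; P(data | bowl C) = (6/10)(5/9)(4/8)(3/7)(4/6) = 0.047619.
The prior-weighted likelihoods are 1/3 · 0.10909 = 0.036364, 2/9 · 0 = 0, 4/9 · 0.047619 = 0.021164; these sum to 0.057528.
So P(bowl A | data) = (0.036364) / (0.057528) = 0.63211.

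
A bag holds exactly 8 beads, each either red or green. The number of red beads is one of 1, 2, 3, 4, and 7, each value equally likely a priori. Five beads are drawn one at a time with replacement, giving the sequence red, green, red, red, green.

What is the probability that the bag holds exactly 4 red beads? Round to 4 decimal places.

0.4304

Under each hypothesis, the probability of the observed sequence is: P(data | r = 1) = (1/8)(7/8)(1/8)(1/8)(7/8) = 0.0014954; P(data | r = 2) = (2/8)(6/8)(2/8)(2/8)(6/8) = 0.0087891; P(data | r = 3) = (3/8)(5/8)(3/8)(3/8)(5/8) = 0.020599; P(data | r = 4) = (4/8)(4/8)(4/8)(4/8)(4/8) = 0.03125; P(data | r = 7) = (7/8)(1/8)(7/8)(7/8)(1/8) = 0.010468.
The prior-weighted likelihoods are 1/5 · 0.0014954 = 0.00029907, 1/5 · 0.0087891 = 0.0017578, 1/5 · 0.020599 = 0.0041199, 1/5 · 0.03125 = 0.00625, 1/5 · 0.010468 = 0.0020935; with total 0.01452.
By Bayes' rule, P(r = 4 | data) = (0.00625) / (0.01452) = 0.43043.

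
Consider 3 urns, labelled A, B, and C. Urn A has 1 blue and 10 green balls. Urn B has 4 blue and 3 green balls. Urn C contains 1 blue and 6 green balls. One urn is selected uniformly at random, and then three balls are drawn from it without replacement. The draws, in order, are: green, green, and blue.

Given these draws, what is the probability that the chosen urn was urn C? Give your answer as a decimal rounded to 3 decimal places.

Compute the likelihood of the observed sequence for each case: P(data | urn A) = (10/11)(9/10)(1/9) = 0.090909; P(data | urn B) = (3/7)(2/6)(4/5) = 0.11429; P(data | urn C) = (6/7)(5/6)(1/5) = 0.14286.
Multiplying each by its prior: 1/3 · 0.090909 = 0.030303, 1/3 · 0.11429 = 0.038095, 1/3 · 0.14286 = 0.047619; summing to 0.11602.
Hence P(urn C | data) = (0.047619) / (0.11602) = 0.41045.

0.410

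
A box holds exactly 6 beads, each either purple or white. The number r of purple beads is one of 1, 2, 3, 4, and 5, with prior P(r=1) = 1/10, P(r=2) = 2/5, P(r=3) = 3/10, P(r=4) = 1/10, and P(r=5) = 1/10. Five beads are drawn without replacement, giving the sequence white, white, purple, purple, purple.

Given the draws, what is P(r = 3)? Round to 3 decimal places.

Compute the likelihood of the observed sequence for each case: P(data | r = 1) = (5/6)(4/5)(1/4)(0/3) = 0; P(data | r = 2) = (4/6)(3/5)(2/4)(1/3)(0/2) = 0; P(data | r = 3) = (3/6)(2/5)(3/4)(2/3)(1/2) = 1/20; P(data | r = 4) = (2/6)(1/5)(4/4)(3/3)(2/2) = 1/15; P(data | r = 5) = (1/6)(0/5) = 0.
Weighting by the prior gives 1/10 · 0 = 0, 2/5 · 0 = 0, 3/10 · 1/20 = 3/200, 1/10 · 1/15 = 1/150, 1/10 · 0 = 0; with total 13/600.
Hence P(r = 3 | data) = (3/200) / (13/600) = 9/13.

0.692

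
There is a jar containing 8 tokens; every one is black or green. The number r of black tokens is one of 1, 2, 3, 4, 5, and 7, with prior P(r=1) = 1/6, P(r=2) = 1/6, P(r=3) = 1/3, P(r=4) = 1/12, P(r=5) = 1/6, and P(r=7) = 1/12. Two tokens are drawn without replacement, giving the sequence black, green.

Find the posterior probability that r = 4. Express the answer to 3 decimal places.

Under each hypothesis, the probability of the observed sequence is: P(data | r = 1) = (1/8)(7/7) = 1/8; P(data | r = 2) = (2/8)(6/7) = 3/14; P(data | r = 3) = (3/8)(5/7) = 15/56; P(data | r = 4) = (4/8)(4/7) = 2/7; P(data | r = 5) = (5/8)(3/7) = 15/56; P(data | r = 7) = (7/8)(1/7) = 1/8.
Weighting by the prior gives 1/6 · 1/8 = 1/48, 1/6 · 3/14 = 1/28, 1/3 · 15/56 = 5/56, 1/12 · 2/7 = 1/42, 1/6 · 15/56 = 5/112, 1/12 · 1/8 = 1/96; these sum to 151/672.
Hence P(r = 4 | data) = (1/42) / (151/672) = 16/151.

0.106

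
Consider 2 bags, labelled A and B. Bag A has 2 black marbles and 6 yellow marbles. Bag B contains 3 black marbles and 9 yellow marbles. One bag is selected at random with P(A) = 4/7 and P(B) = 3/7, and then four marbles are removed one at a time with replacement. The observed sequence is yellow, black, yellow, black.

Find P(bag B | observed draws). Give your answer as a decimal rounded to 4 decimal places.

0.4286

The likelihood of the observed sequence under each hypothesis: P(data | bag A) = (6/8)(2/8)(6/8)(2/8) = 0.035156; P(data | bag B) = (9/12)(3/12)(9/12)(3/12) = 0.035156.
The prior-weighted likelihoods are 4/7 · 0.035156 = 0.020089, 3/7 · 0.035156 = 0.015067; these sum to 0.035156.
Therefore the posterior P(bag B | data) = (0.015067) / (0.035156) = 0.42857.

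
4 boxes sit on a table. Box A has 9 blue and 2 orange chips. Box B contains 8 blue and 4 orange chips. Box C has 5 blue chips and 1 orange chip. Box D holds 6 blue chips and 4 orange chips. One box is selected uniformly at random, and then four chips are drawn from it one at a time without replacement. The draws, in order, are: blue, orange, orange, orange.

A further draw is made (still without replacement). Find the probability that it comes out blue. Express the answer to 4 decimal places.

0.8484

Under each hypothesis, the probability of the observed sequence is: P(data | box A) = (9/11)(2/10)(1/9)(0/8) = 0; P(data | box B) = (8/12)(4/11)(3/10)(2/9) = 0.016162; P(data | box C) = (5/6)(1/5)(0/4) = 0; P(data | box D) = (6/10)(4/9)(3/8)(2/7) = 0.028571.
Weighting by the prior gives 1/4 · 0 = 0, 1/4 · 0.016162 = 0.0040404, 1/4 · 0 = 0, 1/4 · 0.028571 = 0.0071429; summing to 0.011183.
The posterior is then P(box A | data) = 0, P(box B | data) = 0.36129, P(box C | data) = 0, P(box D | data) = 0.63871.
The predictive probability is P(blue next | data) = (7/8)(0.36129) + (5/6)(0.63871) = 0.84839.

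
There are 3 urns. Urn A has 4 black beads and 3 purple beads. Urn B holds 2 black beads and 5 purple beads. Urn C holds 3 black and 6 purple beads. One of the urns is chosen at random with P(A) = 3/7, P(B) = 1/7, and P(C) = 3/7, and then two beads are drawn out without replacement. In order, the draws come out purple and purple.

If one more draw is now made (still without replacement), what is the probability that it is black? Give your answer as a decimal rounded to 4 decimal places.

The likelihood of the observed sequence under each hypothesis: P(data | urn A) = (3/7)(2/6) = 1/7; P(data | urn B) = (5/7)(4/6) = 10/21; P(data | urn C) = (6/9)(5/8) = 5/12.
Multiplying each by its prior: 3/7 · 1/7 = 3/49, 1/7 · 10/21 = 10/147, 3/7 · 5/12 = 5/28; with total 181/588.
Normalising, the posterior is P(urn A | data) = 36/181, P(urn B | data) = 40/181, P(urn C | data) = 105/181.
The predictive probability is P(black next | data) = (4/5)(36/181) + (2/5)(40/181) + (3/7)(105/181) = 449/905.

0.4961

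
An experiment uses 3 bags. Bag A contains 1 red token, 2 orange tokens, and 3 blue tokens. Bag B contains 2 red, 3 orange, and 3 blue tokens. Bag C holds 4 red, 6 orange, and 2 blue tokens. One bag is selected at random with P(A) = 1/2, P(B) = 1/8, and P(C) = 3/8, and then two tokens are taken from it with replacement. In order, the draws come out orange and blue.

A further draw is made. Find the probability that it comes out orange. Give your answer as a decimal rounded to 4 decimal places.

0.3783

The likelihood of the observed sequence under each hypothesis: P(data | bag A) = (2/6)(3/6) = 0.16667; P(data | bag B) = (3/8)(3/8) = 0.14062; P(data | bag C) = (6/12)(2/12) = 0.083333.
The prior-weighted likelihoods are 1/2 · 0.16667 = 0.083333, 1/8 · 0.14062 = 0.017578, 3/8 · 0.083333 = 0.03125; these sum to 0.13216.
The posterior is then P(bag A | data) = 0.63054, P(bag B | data) = 0.133, P(bag C | data) = 0.23645.
So P(orange next | data) = Σ P(orange next | H) P(H | data) = (1/3)(0.63054) + (3/8)(0.133) + (1/2)(0.23645) = 0.37828.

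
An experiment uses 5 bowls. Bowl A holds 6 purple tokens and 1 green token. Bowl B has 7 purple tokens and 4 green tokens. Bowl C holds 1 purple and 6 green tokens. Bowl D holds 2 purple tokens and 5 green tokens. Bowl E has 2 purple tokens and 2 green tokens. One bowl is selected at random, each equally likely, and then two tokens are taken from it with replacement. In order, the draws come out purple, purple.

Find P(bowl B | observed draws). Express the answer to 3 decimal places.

0.271

The likelihood of the observed sequence under each hypothesis: P(data | bowl A) = (6/7)(6/7) = 0.73469; P(data | bowl B) = (7/11)(7/11) = 0.40496; P(data | bowl C) = (1/7)(1/7) = 0.020408; P(data | bowl D) = (2/7)(2/7) = 0.081633; P(data | bowl E) = (2/4)(2/4) = 0.25.
Weighting by the prior gives 1/5 · 0.73469 = 0.14694, 1/5 · 0.40496 = 0.080992, 1/5 · 0.020408 = 0.0040816, 1/5 · 0.081633 = 0.016327, 1/5 · 0.25 = 0.05; with total 0.29834.
By Bayes' rule, P(bowl B | data) = (0.080992) / (0.29834) = 0.27148.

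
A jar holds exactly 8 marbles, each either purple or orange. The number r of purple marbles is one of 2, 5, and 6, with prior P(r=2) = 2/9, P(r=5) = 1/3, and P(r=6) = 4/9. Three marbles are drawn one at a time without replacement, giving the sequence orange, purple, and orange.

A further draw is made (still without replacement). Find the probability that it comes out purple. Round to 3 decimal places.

Compute the likelihood of the observed sequence for each case: P(data | r = 2) = (6/8)(2/7)(5/6) = 5/28; P(data | r = 5) = (3/8)(5/7)(2/6) = 5/56; P(data | r = 6) = (2/8)(6/7)(1/6) = 1/28.
The prior-weighted likelihoods are 2/9 · 5/28 = 5/126, 1/3 · 5/56 = 5/168, 4/9 · 1/28 = 1/63; summing to 43/504.
Dividing through by the total gives posterior P(r = 2 | data) = 20/43, P(r = 5 | data) = 15/43, P(r = 6 | data) = 8/43.
So P(purple next | data) = Σ P(purple next | H) P(H | data) = (1/5)(20/43) + (4/5)(15/43) + (1)(8/43) = 24/43.

0.558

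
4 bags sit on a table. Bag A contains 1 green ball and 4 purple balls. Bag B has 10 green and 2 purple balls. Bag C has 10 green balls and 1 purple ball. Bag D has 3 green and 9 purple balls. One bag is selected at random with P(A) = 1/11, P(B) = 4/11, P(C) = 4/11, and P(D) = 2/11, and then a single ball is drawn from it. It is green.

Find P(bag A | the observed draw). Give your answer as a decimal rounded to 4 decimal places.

The likelihood of this draw under each hypothesis: P(data | bag A) = (1/5) = 0.2; P(data | bag B) = (10/12) = 0.83333; P(data | bag C) = (10/11) = 0.90909; P(data | bag D) = (3/12) = 0.25.
The prior-weighted likelihoods are 1/11 · 0.2 = 0.018182, 4/11 · 0.83333 = 0.30303, 4/11 · 0.90909 = 0.33058, 2/11 · 0.25 = 0.045455; these sum to 0.69725.
Hence P(bag A | data) = (0.018182) / (0.69725) = 0.026077.

0.0261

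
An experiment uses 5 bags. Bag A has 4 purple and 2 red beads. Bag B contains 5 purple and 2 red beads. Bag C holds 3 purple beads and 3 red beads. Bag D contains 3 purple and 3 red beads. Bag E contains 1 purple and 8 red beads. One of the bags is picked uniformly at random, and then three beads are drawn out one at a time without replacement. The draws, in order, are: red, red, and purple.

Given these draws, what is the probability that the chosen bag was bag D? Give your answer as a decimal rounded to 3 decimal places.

For each hypothesis, P(data | H) works out to: P(data | bag A) = (2/6)(1/5)(4/4) = 0.066667; P(data | bag B) = (2/7)(1/6)(5/5) = 0.047619; P(data | bag C) = (3/6)(2/5)(3/4) = 0.15; P(data | bag D) = (3/6)(2/5)(3/4) = 0.15; P(data | bag E) = (8/9)(7/8)(1/7) = 0.11111.
Weighting by the prior gives 1/5 · 0.066667 = 0.013333, 1/5 · 0.047619 = 0.0095238, 1/5 · 0.15 = 0.03, 1/5 · 0.15 = 0.03, 1/5 · 0.11111 = 0.022222; summing to 0.10508.
Hence P(bag D | data) = (0.03) / (0.10508) = 0.2855.

0.285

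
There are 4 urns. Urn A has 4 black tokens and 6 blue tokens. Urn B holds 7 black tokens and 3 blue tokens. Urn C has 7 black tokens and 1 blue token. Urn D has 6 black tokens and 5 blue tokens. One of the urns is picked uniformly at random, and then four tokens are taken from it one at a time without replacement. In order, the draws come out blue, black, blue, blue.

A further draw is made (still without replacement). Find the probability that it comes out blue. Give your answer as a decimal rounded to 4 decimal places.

Compute the likelihood of the observed sequence for each case: P(data | urn A) = (6/10)(4/9)(5/8)(4/7) = 0.095238; P(data | urn B) = (3/10)(7/9)(2/8)(1/7) = 0.0083333; P(data | urn C) = (1/8)(7/7)(0/6) = 0; P(data | urn D) = (5/11)(6/10)(4/9)(3/8) = 0.045455.
Weighting by the prior gives 1/4 · 0.095238 = 0.02381, 1/4 · 0.0083333 = 0.0020833, 1/4 · 0 = 0, 1/4 · 0.045455 = 0.011364; with total 0.037256.
Normalising, the posterior is P(urn A | data) = 0.63907, P(urn B | data) = 0.055919, P(urn C | data) = 0, P(urn D | data) = 0.30501.
Averaging over the posterior, P(blue next | data) = (1/2)(0.63907) + (0)(0.055919) + (2/7)(0.30501) = 0.40668.

0.4067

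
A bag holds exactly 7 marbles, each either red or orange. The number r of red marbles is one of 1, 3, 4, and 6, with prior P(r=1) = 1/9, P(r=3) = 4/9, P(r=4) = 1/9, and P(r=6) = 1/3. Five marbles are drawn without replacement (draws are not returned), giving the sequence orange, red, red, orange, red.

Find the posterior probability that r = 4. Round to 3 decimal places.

The likelihood of the observed sequence under each hypothesis: P(data | r = 1) = (6/7)(1/6)(0/5) = 0; P(data | r = 3) = (4/7)(3/6)(2/5)(3/4)(1/3) = 1/35; P(data | r = 4) = (3/7)(4/6)(3/5)(2/4)(2/3) = 2/35; P(data | r = 6) = (1/7)(6/6)(5/5)(0/4) = 0.
The prior-weighted likelihoods are 1/9 · 0 = 0, 4/9 · 1/35 = 4/315, 1/9 · 2/35 = 2/315, 1/3 · 0 = 0; with total 2/105.
Hence P(r = 4 | data) = (2/315) / (2/105) = 1/3.

0.333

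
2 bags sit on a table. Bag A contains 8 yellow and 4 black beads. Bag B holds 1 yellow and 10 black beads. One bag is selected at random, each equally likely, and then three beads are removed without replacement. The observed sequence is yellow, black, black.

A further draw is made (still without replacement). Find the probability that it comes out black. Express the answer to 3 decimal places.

The likelihood of the observed sequence under each hypothesis: P(data | bag A) = (8/12)(4/11)(3/10) = 4/55; P(data | bag B) = (1/11)(10/10)(9/9) = 1/11.
Weighting by the prior gives 1/2 · 4/55 = 2/55, 1/2 · 1/11 = 1/22; summing to 9/110.
The posterior is then P(bag A | data) = 4/9, P(bag B | data) = 5/9.
Averaging over the posterior, P(black next | data) = (2/9)(4/9) + (1)(5/9) = 53/81.

0.654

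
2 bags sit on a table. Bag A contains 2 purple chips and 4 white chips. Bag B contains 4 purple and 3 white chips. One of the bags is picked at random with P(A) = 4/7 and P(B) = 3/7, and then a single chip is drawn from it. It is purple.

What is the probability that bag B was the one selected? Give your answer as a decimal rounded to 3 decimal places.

For each hypothesis, P(data | H) works out to: P(data | bag A) = (2/6) = 1/3; P(data | bag B) = (4/7) = 4/7.
The prior-weighted likelihoods are 4/7 · 1/3 = 4/21, 3/7 · 4/7 = 12/49; summing to 64/147.
By Bayes' rule, P(bag B | data) = (12/49) / (64/147) = 9/16.

0.563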